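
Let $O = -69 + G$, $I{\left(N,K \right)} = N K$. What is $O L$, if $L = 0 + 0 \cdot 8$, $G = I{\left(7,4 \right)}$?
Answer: $0$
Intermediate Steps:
$I{\left(N,K \right)} = K N$
$G = 28$ ($G = 4 \cdot 7 = 28$)
$O = -41$ ($O = -69 + 28 = -41$)
$L = 0$ ($L = 0 + 0 = 0$)
$O L = \left(-41\right) 0 = 0$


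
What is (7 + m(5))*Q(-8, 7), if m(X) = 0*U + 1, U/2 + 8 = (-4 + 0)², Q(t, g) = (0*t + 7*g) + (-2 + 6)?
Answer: 424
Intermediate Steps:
Q(t, g) = 4 + 7*g (Q(t, g) = (0 + 7*g) + 4 = 7*g + 4 = 4 + 7*g)
U = 16 (U = -16 + 2*(-4 + 0)² = -16 + 2*(-4)² = -16 + 2*16 = -16 + 32 = 16)
m(X) = 1 (m(X) = 0*16 + 1 = 0 + 1 = 1)
(7 + m(5))*Q(-8, 7) = (7 + 1)*(4 + 7*7) = 8*(4 + 49) = 8*53 = 424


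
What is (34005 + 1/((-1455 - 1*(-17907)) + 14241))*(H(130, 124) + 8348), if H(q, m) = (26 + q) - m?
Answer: 8746335605080/30693 ≈ 2.8496e+8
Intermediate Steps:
H(q, m) = 26 + q - m
(34005 + 1/((-1455 - 1*(-17907)) + 14241))*(H(130, 124) + 8348) = (34005 + 1/((-1455 - 1*(-17907)) + 14241))*((26 + 130 - 1*124) + 8348) = (34005 + 1/((-1455 + 17907) + 14241))*((26 + 130 - 124) + 8348) = (34005 + 1/(16452 + 14241))*(32 + 8348) = (34005 + 1/30693)*8380 = (1043715466/30693)*8380 = 8746335605080/30693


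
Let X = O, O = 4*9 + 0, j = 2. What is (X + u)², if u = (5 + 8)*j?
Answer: 3844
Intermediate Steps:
u = 26 (u = (5 + 8)*2 = 13*2 = 26)
O = 36 (O = 36 + 0 = 36)
X = 36
(X + u)² = (36 + 26)² = 62² = 3844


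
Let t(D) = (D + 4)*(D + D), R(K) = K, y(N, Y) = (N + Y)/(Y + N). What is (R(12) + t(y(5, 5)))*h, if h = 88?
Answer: 1936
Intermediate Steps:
y(N, Y) = 1 (y(N, Y) = (N + Y)/(N + Y) = 1)
t(D) = 2*D*(4 + D) (t(D) = (4 + D)*(2*D) = 2*D*(4 + D))
(R(12) + t(y(5, 5)))*h = (12 + 2*1*(4 + 1))*88 = (12 + 2*1*5)*88 = (12 + 10)*88 = 22*88 = 1936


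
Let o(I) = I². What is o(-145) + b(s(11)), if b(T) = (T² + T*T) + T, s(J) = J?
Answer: 21278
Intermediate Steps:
b(T) = T + 2*T² (b(T) = (T² + T²) + T = 2*T² + T = T + 2*T²)
o(-145) + b(s(11)) = (-145)² + 11*(1 + 2*11) = 21025 + 11*(1 + 22) = 21025 + 11*23 = 21025 + 253 = 21278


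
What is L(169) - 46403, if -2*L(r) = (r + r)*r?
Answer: -74964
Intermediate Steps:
L(r) = -r² (L(r) = -(r + r)*r/2 = -2*r*r/2 = -r²)
L(169) - 46403 = -1*169² - 46403 = -1*28561 - 46403 = -28561 - 46403 = -74964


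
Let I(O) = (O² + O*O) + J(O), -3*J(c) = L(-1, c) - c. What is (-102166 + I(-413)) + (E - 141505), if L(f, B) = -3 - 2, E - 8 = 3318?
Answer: 100657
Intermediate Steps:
E = 3326 (E = 8 + 3318 = 3326)
L(f, B) = -5
J(c) = 5/3 + c/3 (J(c) = -(-5 - c)/3 = 5/3 + c/3)
I(O) = 5/3 + 2*O² + O/3 (I(O) = (O² + O*O) + (5/3 + O/3) = (O² + O²) + (5/3 + O/3) = 2*O² + (5/3 + O/3) = 5/3 + 2*O² + O/3)
(-102166 + I(-413)) + (E - 141505) = (-102166 + (5/3 + 2*(-413)² + (⅓)*(-413))) + (3326 - 141505) = (-102166 + (5/3 + 2*170569 - 413/3)) - 138179 = (-102166 + (5/3 + 341138 - 413/3)) - 138179 = (-102166 + 341002) - 138179 = 238836 - 138179 = 100657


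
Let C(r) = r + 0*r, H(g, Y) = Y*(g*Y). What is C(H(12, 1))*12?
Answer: 144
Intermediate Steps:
H(g, Y) = g*Y**2 (H(g, Y) = Y*(Y*g) = g*Y**2)
C(r) = r (C(r) = r + 0 = r)
C(H(12, 1))*12 = (12*1**2)*12 = (12*1)*12 = 12*12 = 144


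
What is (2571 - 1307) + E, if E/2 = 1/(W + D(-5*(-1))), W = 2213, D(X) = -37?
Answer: 1375233/1088 ≈ 1264.0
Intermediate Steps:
E = 1/1088 (E = 2/(2213 - 37) = 2/2176 = 2*(1/2176) = 1/1088 ≈ 0.00091912)
(2571 - 1307) + E = (2571 - 1307) + 1/1088 = 1264 + 1/1088 = 1375233/1088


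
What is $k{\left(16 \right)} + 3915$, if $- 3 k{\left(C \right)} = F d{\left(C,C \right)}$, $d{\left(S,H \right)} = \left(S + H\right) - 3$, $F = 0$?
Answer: $3915$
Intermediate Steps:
$d{\left(S,H \right)} = -3 + H + S$ ($d{\left(S,H \right)} = \left(H + S\right) - 3 = -3 + H + S$)
$k{\left(C \right)} = 0$ ($k{\left(C \right)} = - \frac{0 \left(-3 + C + C\right)}{3} = - \frac{0 \left(-3 + 2 C\right)}{3} = \left(- \frac{1}{3}\right) 0 = 0$)
$k{\left(16 \right)} + 3915 = 0 + 3915 = 3915$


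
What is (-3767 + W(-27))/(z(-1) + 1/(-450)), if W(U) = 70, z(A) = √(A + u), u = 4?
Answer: -1663650/607499 - 748642500*√3/607499 ≈ -2137.2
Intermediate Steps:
z(A) = √(4 + A) (z(A) = √(A + 4) = √(4 + A))
(-3767 + W(-27))/(z(-1) + 1/(-450)) = (-3767 + 70)/(√(4 - 1) + 1/(-450)) = -3697/(√3 - 1/450) = -3697/(-1/450 + √3)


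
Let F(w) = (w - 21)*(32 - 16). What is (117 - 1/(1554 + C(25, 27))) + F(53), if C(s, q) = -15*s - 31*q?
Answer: 215117/342 ≈ 629.00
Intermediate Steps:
C(s, q) = -31*q - 15*s
F(w) = -336 + 16*w (F(w) = (-21 + w)*16 = -336 + 16*w)
(117 - 1/(1554 + C(25, 27))) + F(53) = (117 - 1/(1554 + (-31*27 - 15*25))) + (-336 + 16*53) = (117 - 1/(1554 + (-837 - 375))) + (-336 + 848) = (117 - 1/(1554 - 1212)) + 512 = (117 - 1/342) + 512 = 40013/342 + 512 = 215117/342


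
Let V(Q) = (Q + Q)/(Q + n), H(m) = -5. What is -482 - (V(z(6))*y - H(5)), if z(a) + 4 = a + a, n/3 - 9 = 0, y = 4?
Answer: -17109/35 ≈ -488.83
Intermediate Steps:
n = 27 (n = 27 + 3*0 = 27 + 0 = 27)
z(a) = -4 + 2*a (z(a) = -4 + (a + a) = -4 + 2*a)
V(Q) = 2*Q/(27 + Q) (V(Q) = (Q + Q)/(Q + 27) = (2*Q)/(27 + Q) = 2*Q/(27 + Q))
-482 - (V(z(6))*y - H(5)) = -482 - ((2*(-4 + 2*6)/(27 + (-4 + 2*6)))*4 - 1*(-5)) = -482 - ((2*(-4 + 12)/(27 + (-4 + 12)))*4 + 5) = -482 - ((2*8/(27 + 8))*4 + 5) = -482 - ((2*8/35)*4 + 5) = -482 - ((2*8*(1/35))*4 + 5) = -482 - ((16/35)*4 + 5) = -482 - (64/35 + 5) = -482 - 1*239/35 = -482 - 239/35 = -17109/35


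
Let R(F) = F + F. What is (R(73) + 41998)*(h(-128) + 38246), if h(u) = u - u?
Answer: 1611839424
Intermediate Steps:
R(F) = 2*F
h(u) = 0
(R(73) + 41998)*(h(-128) + 38246) = (2*73 + 41998)*(0 + 38246) = (146 + 41998)*38246 = 42144*38246 = 1611839424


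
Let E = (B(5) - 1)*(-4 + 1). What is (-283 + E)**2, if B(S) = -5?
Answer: 70225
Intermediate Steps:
E = 18 (E = (-5 - 1)*(-4 + 1) = -6*(-3) = 18)
(-283 + E)**2 = (-283 + 18)**2 = (-265)**2 = 70225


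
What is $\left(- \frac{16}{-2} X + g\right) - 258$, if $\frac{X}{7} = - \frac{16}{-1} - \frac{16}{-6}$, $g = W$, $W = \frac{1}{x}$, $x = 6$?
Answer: $\frac{1575}{2} \approx 787.5$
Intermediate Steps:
$W = \frac{1}{6} \approx 0.16667$
$g = \frac{1}{6} \approx 0.16667$
$X = \frac{392}{3}$ ($X = 7 \left(- \frac{16}{-1} - \frac{16}{-6}\right) = 7 \left(\left(-16\right) \left(-1\right) - - \frac{8}{3}\right) = 7 \left(16 + \frac{8}{3}\right) = 7 \cdot \frac{56}{3} = \frac{392}{3} \approx 130.67$)
$\left(- \frac{16}{-2} X + g\right) - 258 = \left(- \frac{16}{-2} \cdot \frac{392}{3} + \frac{1}{6}\right) - 258 = \left(\left(-16\right) \left(- \frac{1}{2}\right) \frac{392}{3} + \frac{1}{6}\right) + \left(-1153 + 895\right) = \left(8 \cdot \frac{392}{3} + \frac{1}{6}\right) - 258 = \left(\frac{3136}{3} + \frac{1}{6}\right) - 258 = \frac{2091}{2} - 258 = \frac{1575}{2}$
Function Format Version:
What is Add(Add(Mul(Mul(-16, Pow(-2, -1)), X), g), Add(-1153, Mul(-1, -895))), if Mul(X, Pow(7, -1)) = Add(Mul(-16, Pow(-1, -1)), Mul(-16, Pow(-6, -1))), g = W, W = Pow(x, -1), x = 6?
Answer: Rational(1575, 2) ≈ 787.50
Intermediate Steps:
W = Rational(1, 6) (W = Pow(6, -1) = Rational(1, 6) ≈ 0.16667)
g = Rational(1, 6) ≈ 0.16667
X = Rational(392, 3) (X = Mul(7, Add(Mul(-16, Pow(-1, -1)), Mul(-16, Pow(-6, -1)))) = Mul(7, Add(Mul(-16, -1), Mul(-16, Rational(-1, 6)))) = Mul(7, Add(16, Rational(8, 3))) = Mul(7, Rational(56, 3)) = Rational(392, 3) ≈ 130.67)
Add(Add(Mul(Mul(-16, Pow(-2, -1)), X), g), Add(-1153, Mul(-1, -895))) = Add(Add(Mul(Mul(-16, Pow(-2, -1)), Rational(392, 3)), Rational(1, 6)), Add(-1153, Mul(-1, -895))) = Add(Add(Mul(Mul(-16, Rational(-1, 2)), Rational(392, 3)), Rational(1, 6)), Add(-1153, 895)) = Add(Add(Mul(8, Rational(392, 3)), Rational(1, 6)), -258) = Add(Add(Rational(3136, 3), Rational(1, 6)), -258) = Add(Rational(2091, 2), -258) = Rational(1575, 2)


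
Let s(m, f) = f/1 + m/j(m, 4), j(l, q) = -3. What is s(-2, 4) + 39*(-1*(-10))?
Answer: 1184/3 ≈ 394.67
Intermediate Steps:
s(m, f) = f - m/3 (s(m, f) = f/1 + m/(-3) = f*1 + m*(-⅓) = f - m/3)
s(-2, 4) + 39*(-1*(-10)) = (4 - ⅓*(-2)) + 39*(-1*(-10)) = (4 + ⅔) + 39*10 = 14/3 + 390 = 1184/3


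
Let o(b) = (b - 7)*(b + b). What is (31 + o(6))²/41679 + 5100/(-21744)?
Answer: -5686481/25174116 ≈ -0.22589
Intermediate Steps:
o(b) = 2*b*(-7 + b) (o(b) = (-7 + b)*(2*b) = 2*b*(-7 + b))
(31 + o(6))²/41679 + 5100/(-21744) = (31 + 2*6*(-7 + 6))²/41679 + 5100/(-21744) = (31 + 2*6*(-1))²*(1/41679) + 5100*(-1/21744) = (31 - 12)²*(1/41679) - 425/1812 = 19²*(1/41679) - 425/1812 = 361*(1/41679) - 425/1812 = 361/41679 - 425/1812 = -5686481/25174116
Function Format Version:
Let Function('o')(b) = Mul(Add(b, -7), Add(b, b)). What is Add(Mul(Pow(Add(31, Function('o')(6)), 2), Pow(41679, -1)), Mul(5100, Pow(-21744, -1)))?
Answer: Rational(-5686481, 25174116) ≈ -0.22589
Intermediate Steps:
Function('o')(b) = Mul(2, b, Add(-7, b)) (Function('o')(b) = Mul(Add(-7, b), Mul(2, b)) = Mul(2, b, Add(-7, b)))
Add(Mul(Pow(Add(31, Function('o')(6)), 2), Pow(41679, -1)), Mul(5100, Pow(-21744, -1))) = Add(Mul(Pow(Add(31, Mul(2, 6, Add(-7, 6))), 2), Pow(41679, -1)), Mul(5100, Pow(-21744, -1))) = Add(Mul(Pow(Add(31, Mul(2, 6, -1)), 2), Rational(1, 41679)), Mul(5100, Rational(-1, 21744))) = Add(Mul(Pow(Add(31, -12), 2), Rational(1, 41679)), Rational(-425, 1812)) = Add(Mul(Pow(19, 2), Rational(1, 41679)), Rational(-425, 1812)) = Add(Mul(361, Rational(1, 41679)), Rational(-425, 1812)) = Add(Rational(361, 41679), Rational(-425, 1812)) = Rational(-5686481, 25174116)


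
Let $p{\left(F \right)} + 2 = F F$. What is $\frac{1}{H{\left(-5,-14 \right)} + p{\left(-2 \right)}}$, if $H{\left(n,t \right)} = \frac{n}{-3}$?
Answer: $\frac{3}{11} \approx 0.27273$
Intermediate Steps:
$H{\left(n,t \right)} = - \frac{n}{3}$ ($H{\left(n,t \right)} = n \left(- \frac{1}{3}\right) = - \frac{n}{3}$)
$p{\left(F \right)} = -2 + F^{2}$ ($p{\left(F \right)} = -2 + F F = -2 + F^{2}$)
$\frac{1}{H{\left(-5,-14 \right)} + p{\left(-2 \right)}} = \frac{1}{\left(- \frac{1}{3}\right) \left(-5\right) - \left(2 - \left(-2\right)^{2}\right)} = \frac{1}{\frac{5}{3} + \left(-2 + 4\right)} = \frac{1}{\frac{5}{3} + 2} = \frac{1}{\frac{11}{3}} = \frac{3}{11}$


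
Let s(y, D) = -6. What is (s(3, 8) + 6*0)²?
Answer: 36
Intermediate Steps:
(s(3, 8) + 6*0)² = (-6 + 6*0)² = (-6 + 0)² = (-6)² = 36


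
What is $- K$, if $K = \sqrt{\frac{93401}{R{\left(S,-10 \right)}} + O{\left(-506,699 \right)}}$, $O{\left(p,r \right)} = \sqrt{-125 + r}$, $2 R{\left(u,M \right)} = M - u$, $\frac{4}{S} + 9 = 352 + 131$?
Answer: $- \frac{i \sqrt{26253339882 - 1406596 \sqrt{574}}}{1186} \approx - 136.53 i$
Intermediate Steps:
$S = \frac{2}{237}$ ($S = \frac{4}{-9 + \left(352 + 131\right)} = \frac{4}{-9 + 483} = \frac{4}{474} = 4 \cdot \frac{1}{474} = \frac{2}{237} \approx 0.0084388$)
$R{\left(u,M \right)} = \frac{M}{2} - \frac{u}{2}$ ($R{\left(u,M \right)} = \frac{M - u}{2} = \frac{M}{2} - \frac{u}{2}$)
$K = \sqrt{- \frac{22136037}{1186} + \sqrt{574}}$ ($K = \sqrt{\frac{93401}{\frac{1}{2} \left(-10\right) - \frac{1}{237}} + \sqrt{-125 + 699}} = \sqrt{\frac{93401}{-5 - \frac{1}{237}} + \sqrt{574}} = \sqrt{\frac{93401}{- \frac{1186}{237}} + \sqrt{574}} = \sqrt{93401 \left(- \frac{237}{1186}\right) + \sqrt{574}} = \sqrt{- \frac{22136037}{1186} + \sqrt{574}} \approx 136.53 i$)
$- K = - \frac{\sqrt{-26253339882 + 1406596 \sqrt{574}}}{1186}$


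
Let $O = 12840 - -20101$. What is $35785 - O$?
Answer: $2844$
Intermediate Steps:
$O = 32941$ ($O = 12840 + 20101 = 32941$)
$35785 - O = 35785 - 32941 = 2844$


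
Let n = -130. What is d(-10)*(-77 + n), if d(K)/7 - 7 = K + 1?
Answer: 2898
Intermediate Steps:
d(K) = 56 + 7*K (d(K) = 49 + 7*(K + 1) = 49 + 7*(1 + K) = 49 + (7 + 7*K) = 56 + 7*K)
d(-10)*(-77 + n) = (56 + 7*(-10))*(-77 - 130) = (56 - 70)*(-207) = -14*(-207) = 2898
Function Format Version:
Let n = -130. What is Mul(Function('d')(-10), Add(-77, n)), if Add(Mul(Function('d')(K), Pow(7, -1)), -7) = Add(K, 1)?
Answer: 2898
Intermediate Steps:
Function('d')(K) = Add(56, Mul(7, K)) (Function('d')(K) = Add(49, Mul(7, Add(K, 1))) = Add(49, Mul(7, Add(1, K))) = Add(49, Add(7, Mul(7, K))) = Add(56, Mul(7, K)))
Mul(Function('d')(-10), Add(-77, n)) = Mul(Add(56, Mul(7, -10)), Add(-77, -130)) = Mul(Add(56, -70), -207) = Mul(-14, -207) = 2898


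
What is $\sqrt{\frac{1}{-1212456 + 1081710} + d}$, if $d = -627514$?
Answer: $\frac{i \sqrt{10727048437151970}}{130746} \approx 792.16 i$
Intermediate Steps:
$\sqrt{\frac{1}{-1212456 + 1081710} + d} = \sqrt{\frac{1}{-1212456 + 1081710} - 627514} = \sqrt{\frac{1}{-130746} - 627514} = \sqrt{- \frac{1}{130746} - 627514} = \sqrt{- \frac{82044945445}{130746}} = \frac{i \sqrt{10727048437151970}}{130746}$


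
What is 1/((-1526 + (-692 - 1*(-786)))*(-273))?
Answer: 1/390936 ≈ 2.5580e-6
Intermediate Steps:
1/((-1526 + (-692 - 1*(-786)))*(-273)) = 1/((-1526 + (-692 + 786))*(-273)) = 1/((-1526 + 94)*(-273)) = 1/(-1432*(-273)) = 1/390936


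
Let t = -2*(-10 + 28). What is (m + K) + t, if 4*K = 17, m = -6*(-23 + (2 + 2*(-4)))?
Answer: 569/4 ≈ 142.25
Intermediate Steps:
m = 174 (m = -6*(-23 + (2 - 8)) = -6*(-23 - 6) = -6*(-29) = 174)
t = -36 (t = -2*18 = -36)
K = 17/4 (K = (1/4)*17 = 17/4 ≈ 4.2500)
(m + K) + t = (174 + 17/4) - 36 = 713/4 - 36 = 569/4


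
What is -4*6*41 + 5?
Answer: -979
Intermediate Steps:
-4*6*41 + 5 = -24*41 + 5 = -984 + 5 = -979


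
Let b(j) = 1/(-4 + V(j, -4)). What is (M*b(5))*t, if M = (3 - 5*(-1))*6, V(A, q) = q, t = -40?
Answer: 240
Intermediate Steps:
M = 48 (M = (3 + 5)*6 = 8*6 = 48)
b(j) = -1/8 (b(j) = 1/(-4 - 4) = 1/(-8) = -1/8)
(M*b(5))*t = (48*(-1/8))*(-40) = -6*(-40) = 240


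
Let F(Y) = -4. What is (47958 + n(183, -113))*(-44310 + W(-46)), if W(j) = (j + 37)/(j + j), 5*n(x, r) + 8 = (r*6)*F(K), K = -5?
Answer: -494264729217/230 ≈ -2.1490e+9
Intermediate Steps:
n(x, r) = -8/5 - 24*r/5 (n(x, r) = -8/5 + ((r*6)*(-4))/5 = -8/5 + ((6*r)*(-4))/5 = -8/5 + (-24*r)/5 = -8/5 - 24*r/5)
W(j) = (37 + j)/(2*j) (W(j) = (37 + j)/((2*j)) = (37 + j)*(1/(2*j)) = (37 + j)/(2*j))
(47958 + n(183, -113))*(-44310 + W(-46)) = (47958 + (-8/5 - 24/5*(-113)))*(-44310 + (½)*(37 - 46)/(-46)) = (47958 + (-8/5 + 2712/5))*(-44310 + (½)*(-1/46)*(-9)) = (47958 + 2704/5)*(-44310 + 9/92) = (242494/5)*(-4076511/92) = -494264729217/230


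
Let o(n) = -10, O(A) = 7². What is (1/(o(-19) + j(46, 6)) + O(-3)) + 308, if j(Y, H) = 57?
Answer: 16780/47 ≈ 357.02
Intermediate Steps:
O(A) = 49
(1/(o(-19) + j(46, 6)) + O(-3)) + 308 = (1/(-10 + 57) + 49) + 308 = (1/47 + 49) + 308 = 2304/47 + 308 = 16780/47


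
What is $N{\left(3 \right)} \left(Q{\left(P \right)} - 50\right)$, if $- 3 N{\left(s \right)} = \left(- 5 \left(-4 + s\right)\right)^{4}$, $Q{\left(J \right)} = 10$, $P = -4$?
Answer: $\frac{25000}{3} \approx 8333.3$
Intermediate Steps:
$N{\left(s \right)} = - \frac{\left(20 - 5 s\right)^{4}}{3}$ ($N{\left(s \right)} = - \frac{\left(- 5 \left(-4 + s\right)\right)^{4}}{3} = - \frac{\left(20 - 5 s\right)^{4}}{3}$)
$N{\left(3 \right)} \left(Q{\left(P \right)} - 50\right) = - \frac{625 \left(-4 + 3\right)^{4}}{3} \left(10 - 50\right) = - \frac{625 \left(-1\right)^{4}}{3} \left(-40\right) = \left(- \frac{625}{3}\right) 1 \left(-40\right) = \left(- \frac{625}{3}\right) \left(-40\right) = \frac{25000}{3}$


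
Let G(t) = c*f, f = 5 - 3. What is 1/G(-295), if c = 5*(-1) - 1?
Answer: -1/12 ≈ -0.083333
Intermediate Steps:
f = 2
c = -6 (c = -5 - 1 = -6)
G(t) = -12 (G(t) = -6*2 = -12)
1/G(-295) = 1/(-12) = -1/12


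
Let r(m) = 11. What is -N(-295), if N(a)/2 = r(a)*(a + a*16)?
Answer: 110330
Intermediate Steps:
N(a) = 374*a (N(a) = 2*(11*(a + a*16)) = 2*(11*(a + 16*a)) = 2*(11*(17*a)) = 2*(187*a) = 374*a)
-N(-295) = -374*(-295) = -1*(-110330) = 110330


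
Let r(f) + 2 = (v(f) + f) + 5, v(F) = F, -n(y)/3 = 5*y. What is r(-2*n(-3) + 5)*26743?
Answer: -4466081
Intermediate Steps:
n(y) = -15*y
r(f) = 3 + 2*f (r(f) = -2 + ((f + f) + 5) = -2 + (2*f + 5) = -2 + (5 + 2*f) = 3 + 2*f)
r(-2*n(-3) + 5)*26743 = (3 + 2*(-(-30)*(-3) + 5))*26743 = (3 + 2*(-2*45 + 5))*26743 = (3 + 2*(-90 + 5))*26743 = (3 + 2*(-85))*26743 = (3 - 170)*26743 = -167*26743 = -4466081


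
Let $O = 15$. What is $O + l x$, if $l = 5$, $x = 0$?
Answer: $15$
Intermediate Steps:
$O + l x = 15 + 5 \cdot 0 = 15 + 0 = 15$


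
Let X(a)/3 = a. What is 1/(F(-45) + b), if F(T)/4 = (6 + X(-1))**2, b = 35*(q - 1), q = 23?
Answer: 1/806 ≈ 0.0012407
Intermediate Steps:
X(a) = 3*a
b = 770 (b = 35*(23 - 1) = 35*22 = 770)
F(T) = 36 (F(T) = 4*(6 + 3*(-1))**2 = 4*(6 - 3)**2 = 4*3**2 = 4*9 = 36)
1/(F(-45) + b) = 1/(36 + 770) = 1/806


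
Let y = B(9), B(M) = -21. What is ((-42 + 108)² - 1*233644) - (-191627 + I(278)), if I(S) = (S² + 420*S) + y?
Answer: -231684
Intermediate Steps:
y = -21
I(S) = -21 + S² + 420*S (I(S) = (S² + 420*S) - 21 = -21 + S² + 420*S)
((-42 + 108)² - 1*233644) - (-191627 + I(278)) = ((-42 + 108)² - 1*233644) - (-191627 + (-21 + 278² + 420*278)) = (66² - 233644) - (-191627 + (-21 + 77284 + 116760)) = (4356 - 233644) - (-191627 + 194023) = -229288 - 1*2396 = -229288 - 2396 = -231684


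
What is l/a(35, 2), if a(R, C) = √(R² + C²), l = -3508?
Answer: -3508*√1229/1229 ≈ -100.07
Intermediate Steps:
a(R, C) = √(C² + R²)
l/a(35, 2) = -3508/√(2² + 35²) = -3508/√(4 + 1225) = -3508*√1229/1229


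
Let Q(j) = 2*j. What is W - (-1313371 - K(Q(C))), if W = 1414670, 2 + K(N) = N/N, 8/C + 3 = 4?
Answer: 2728040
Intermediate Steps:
C = 8 (C = 8/(-3 + 4) = 8/1 = 8*1 = 8)
K(N) = -1 (K(N) = -2 + N/N = -2 + 1 = -1)
W - (-1313371 - K(Q(C))) = 1414670 - (-1313371 - 1*(-1)) = 1414670 - (-1313371 + 1) = 1414670 - 1*(-1313370) = 1414670 + 1313370 = 2728040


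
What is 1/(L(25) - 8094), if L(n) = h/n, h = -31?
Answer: -25/202381 ≈ -0.00012353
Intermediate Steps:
L(n) = -31/n
1/(L(25) - 8094) = 1/(-31/25 - 8094) = 1/(-202381/25) = -25/202381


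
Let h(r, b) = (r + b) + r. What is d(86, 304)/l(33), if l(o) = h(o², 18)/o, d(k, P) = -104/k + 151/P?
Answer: -34155/3189568 ≈ -0.010708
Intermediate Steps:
h(r, b) = b + 2*r (h(r, b) = (b + r) + r = b + 2*r)
l(o) = (18 + 2*o²)/o
d(86, 304)/l(33) = (-104/86 + 151/304)/(2*33 + 18/33) = (-104*1/86 + 151*(1/304))/(66 + 18*(1/33)) = (-52/43 + 151/304)/(66 + 6/11) = -9315/(13072*732/11) = -9315/13072*11/732 = -34155/3189568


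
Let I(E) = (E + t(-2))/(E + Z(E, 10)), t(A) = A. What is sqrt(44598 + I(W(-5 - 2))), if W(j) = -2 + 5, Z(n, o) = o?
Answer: 5*sqrt(301483)/13 ≈ 211.18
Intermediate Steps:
W(j) = 3
I(E) = (-2 + E)/(10 + E) (I(E) = (E - 2)/(E + 10) = (-2 + E)/(10 + E))
sqrt(44598 + I(W(-5 - 2))) = sqrt(44598 + (-2 + 3)/(10 + 3)) = sqrt(44598 + 1/13) = sqrt(579775/13) = 5*sqrt(301483)/13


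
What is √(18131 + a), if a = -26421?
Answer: I*√8290 ≈ 91.049*I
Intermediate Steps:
√(18131 + a) = √(18131 - 26421) = √(-8290) = I*√8290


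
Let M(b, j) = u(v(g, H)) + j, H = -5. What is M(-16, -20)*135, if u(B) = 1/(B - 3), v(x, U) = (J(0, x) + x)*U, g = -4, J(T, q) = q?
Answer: -99765/37 ≈ -2696.4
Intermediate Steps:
v(x, U) = 2*U*x (v(x, U) = (x + x)*U = (2*x)*U = 2*U*x)
u(B) = 1/(-3 + B)
M(b, j) = 1/37 + j (M(b, j) = 1/(-3 + 2*(-5)*(-4)) + j = 1/(-3 + 40) + j = 1/37 + j)
M(-16, -20)*135 = (1/37 - 20)*135 = -739/37*135 = -99765/37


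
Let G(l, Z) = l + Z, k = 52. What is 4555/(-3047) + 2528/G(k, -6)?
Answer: 3746643/70081 ≈ 53.462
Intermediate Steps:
G(l, Z) = Z + l
4555/(-3047) + 2528/G(k, -6) = 4555/(-3047) + 2528/(-6 + 52) = 4555*(-1/3047) + 2528/46 = -4555/3047 + 2528*(1/46) = -4555/3047 + 1264/23 = 3746643/70081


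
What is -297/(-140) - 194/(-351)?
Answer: 131407/49140 ≈ 2.6741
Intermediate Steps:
-297/(-140) - 194/(-351) = -297*(-1/140) - 194*(-1/351) = 297/140 + 194/351 = 131407/49140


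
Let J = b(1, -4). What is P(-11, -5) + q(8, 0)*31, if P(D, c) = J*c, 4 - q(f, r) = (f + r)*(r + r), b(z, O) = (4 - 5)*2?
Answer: 134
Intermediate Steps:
b(z, O) = -2 (b(z, O) = -1*2 = -2)
q(f, r) = 4 - 2*r*(f + r) (q(f, r) = 4 - (f + r)*(r + r) = 4 - (f + r)*2*r = 4 - 2*r*(f + r))
J = -2
P(D, c) = -2*c
P(-11, -5) + q(8, 0)*31 = -2*(-5) + (4 - 2*0**2 - 2*8*0)*31 = 10 + (4 - 2*0 + 0)*31 = 10 + (4 + 0 + 0)*31 = 10 + 4*31 = 10 + 124 = 134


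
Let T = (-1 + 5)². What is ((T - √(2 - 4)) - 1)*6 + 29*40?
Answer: 1250 - 6*I*√2 ≈ 1250.0 - 8.4853*I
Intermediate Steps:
T = 16 (T = 4² = 16)
((T - √(2 - 4)) - 1)*6 + 29*40 = ((16 - √(2 - 4)) - 1)*6 + 29*40 = ((16 - √(-2)) - 1)*6 + 1160 = ((16 - I*√2) - 1)*6 + 1160 = (15 - I*√2)*6 + 1160 = (90 - 6*I*√2) + 1160 = 1250 - 6*I*√2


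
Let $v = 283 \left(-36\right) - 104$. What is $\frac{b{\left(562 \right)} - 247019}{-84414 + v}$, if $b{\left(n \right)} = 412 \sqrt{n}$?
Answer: $\frac{247019}{94706} - \frac{206 \sqrt{562}}{47353} \approx 2.5051$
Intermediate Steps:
$v = -10292$ ($v = -10188 - 104 = -10292$)
$\frac{b{\left(562 \right)} - 247019}{-84414 + v} = \frac{412 \sqrt{562} - 247019}{-84414 - 10292} = \frac{-247019 + 412 \sqrt{562}}{-94706} = \left(-247019 + 412 \sqrt{562}\right) \left(- \frac{1}{94706}\right) = \frac{247019}{94706} - \frac{206 \sqrt{562}}{47353}$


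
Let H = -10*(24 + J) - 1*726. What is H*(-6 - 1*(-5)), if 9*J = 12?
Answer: 2938/3 ≈ 979.33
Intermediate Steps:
J = 4/3 (J = (1/9)*12 = 4/3 ≈ 1.3333)
H = -2938/3 (H = -10*(24 + 4/3) - 1*726 = -10*76/3 - 726 = -760/3 - 726 = -2938/3 ≈ -979.33)
H*(-6 - 1*(-5)) = -2938*(-6 - 1*(-5))/3 = -2938*(-6 + 5)/3 = -2938/3*(-1) = 2938/3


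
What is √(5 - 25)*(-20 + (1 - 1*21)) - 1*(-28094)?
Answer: 28094 - 80*I*√5 ≈ 28094.0 - 178.89*I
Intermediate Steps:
√(5 - 25)*(-20 + (1 - 1*21)) - 1*(-28094) = √(-20)*(-20 + (1 - 21)) + 28094 = (2*I*√5)*(-20 - 20) + 28094 = (2*I*√5)*(-40) + 28094 = -80*I*√5 + 28094 = 28094 - 80*I*√5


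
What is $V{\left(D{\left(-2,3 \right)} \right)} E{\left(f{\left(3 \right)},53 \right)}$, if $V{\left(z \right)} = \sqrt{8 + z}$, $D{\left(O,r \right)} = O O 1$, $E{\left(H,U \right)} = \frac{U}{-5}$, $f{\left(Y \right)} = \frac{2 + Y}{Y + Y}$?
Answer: $- \frac{106 \sqrt{3}}{5} \approx -36.719$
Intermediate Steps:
$f{\left(Y \right)} = \frac{2 + Y}{2 Y}$
$E{\left(H,U \right)} = - \frac{U}{5}$ ($E{\left(H,U \right)} = U \left(- \frac{1}{5}\right) = - \frac{U}{5}$)
$D{\left(O,r \right)} = O^{2}$ ($D{\left(O,r \right)} = O^{2} \cdot 1 = O^{2}$)
$V{\left(D{\left(-2,3 \right)} \right)} E{\left(f{\left(3 \right)},53 \right)} = \sqrt{8 + \left(-2\right)^{2}} \left(\left(- \frac{1}{5}\right) 53\right) = \sqrt{8 + 4} \left(- \frac{53}{5}\right) = \sqrt{12} \left(- \frac{53}{5}\right) = 2 \sqrt{3} \left(- \frac{53}{5}\right) = - \frac{106 \sqrt{3}}{5}$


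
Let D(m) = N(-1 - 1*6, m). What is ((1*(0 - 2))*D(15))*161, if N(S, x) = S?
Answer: 2254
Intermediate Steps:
D(m) = -7 (D(m) = -1 - 1*6 = -1 - 6 = -7)
((1*(0 - 2))*D(15))*161 = ((1*(0 - 2))*(-7))*161 = ((1*(-2))*(-7))*161 = -2*(-7)*161 = 14*161 = 2254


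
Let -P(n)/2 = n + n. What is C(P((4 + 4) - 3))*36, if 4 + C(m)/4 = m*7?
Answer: -20736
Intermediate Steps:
P(n) = -4*n (P(n) = -2*(n + n) = -4*n)
C(m) = -16 + 28*m (C(m) = -16 + 4*(m*7) = -16 + 4*(7*m) = -16 + 28*m)
C(P((4 + 4) - 3))*36 = (-16 + 28*(-4*((4 + 4) - 3)))*36 = (-16 + 28*(-4*(8 - 3)))*36 = (-16 + 28*(-4*5))*36 = (-16 + 28*(-20))*36 = (-16 - 560)*36 = -576*36 = -20736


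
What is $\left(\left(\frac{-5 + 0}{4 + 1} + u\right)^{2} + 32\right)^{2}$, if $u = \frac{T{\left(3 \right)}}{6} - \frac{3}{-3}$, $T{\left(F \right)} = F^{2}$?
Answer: $\frac{18769}{16} \approx 1173.1$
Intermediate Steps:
$u = \frac{5}{2}$ ($u = \frac{3^{2}}{6} - \frac{3}{-3} = 9 \cdot \frac{1}{6} - -1 = \frac{3}{2} + 1 = \frac{5}{2} \approx 2.5$)
$\left(\left(\frac{-5 + 0}{4 + 1} + u\right)^{2} + 32\right)^{2} = \left(\left(\frac{-5 + 0}{4 + 1} + \frac{5}{2}\right)^{2} + 32\right)^{2} = \left(\left(- \frac{5}{5} + \frac{5}{2}\right)^{2} + 32\right)^{2} = \left(\left(\left(-5\right) \frac{1}{5} + \frac{5}{2}\right)^{2} + 32\right)^{2} = \left(\left(-1 + \frac{5}{2}\right)^{2} + 32\right)^{2} = \left(\left(\frac{3}{2}\right)^{2} + 32\right)^{2} = \left(\frac{9}{4} + 32\right)^{2} = \left(\frac{137}{4}\right)^{2} = \frac{18769}{16}$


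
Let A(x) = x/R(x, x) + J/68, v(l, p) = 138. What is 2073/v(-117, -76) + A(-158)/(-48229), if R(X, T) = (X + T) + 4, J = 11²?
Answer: 11047613372/735444021 ≈ 15.022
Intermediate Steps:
J = 121
R(X, T) = 4 + T + X (R(X, T) = (T + X) + 4 = 4 + T + X)
A(x) = 121/68 + x/(4 + 2*x) (A(x) = x/(4 + x + x) + 121/68 = x/(4 + 2*x) + 121*(1/68) = x/(4 + 2*x) + 121/68 = 121/68 + x/(4 + 2*x))
2073/v(-117, -76) + A(-158)/(-48229) = 2073/138 + ((242 + 155*(-158))/(68*(2 - 158)))/(-48229) = 2073*(1/138) + ((1/68)*(242 - 24490)/(-156))*(-1/48229) = 691/46 + ((1/68)*(-1/156)*(-24248))*(-1/48229) = 691/46 + (3031/1326)*(-1/48229) = 691/46 - 3031/63951654 = 11047613372/735444021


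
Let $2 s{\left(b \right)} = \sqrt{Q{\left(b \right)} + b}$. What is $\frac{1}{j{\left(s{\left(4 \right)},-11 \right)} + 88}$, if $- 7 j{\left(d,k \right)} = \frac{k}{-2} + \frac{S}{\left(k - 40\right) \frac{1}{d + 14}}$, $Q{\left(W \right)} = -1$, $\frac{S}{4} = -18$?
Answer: $\frac{1593410}{134468499} + \frac{1904 \sqrt{3}}{134468499} \approx 0.011874$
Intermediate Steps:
$S = -72$ ($S = 4 \left(-18\right) = -72$)
$s{\left(b \right)} = \frac{\sqrt{-1 + b}}{2}$
$j{\left(d,k \right)} = \frac{k}{14} + \frac{72 \left(14 + d\right)}{7 \left(-40 + k\right)}$ ($j{\left(d,k \right)} = - \frac{\frac{k}{-2} - \frac{72}{\left(k - 40\right) \frac{1}{d + 14}}}{7} = - \frac{k \left(- \frac{1}{2}\right) - \frac{72}{\left(-40 + k\right) \frac{1}{14 + d}}}{7} = - \frac{- \frac{k}{2} - \frac{72}{\frac{1}{14 + d} \left(-40 + k\right)}}{7} = - \frac{- \frac{k}{2} - 72 \frac{14 + d}{-40 + k}}{7} = - \frac{- \frac{k}{2} - \frac{72 \left(14 + d\right)}{-40 + k}}{7} = \frac{k}{14} + \frac{72 \left(14 + d\right)}{7 \left(-40 + k\right)}$)
$\frac{1}{j{\left(s{\left(4 \right)},-11 \right)} + 88} = \frac{1}{\frac{2016 + \left(-11\right)^{2} - -440 + 144 \frac{\sqrt{-1 + 4}}{2}}{14 \left(-40 - 11\right)} + 88} = \frac{1}{\frac{2016 + 121 + 440 + 144 \frac{\sqrt{3}}{2}}{14 \left(-51\right)} + 88} = \frac{1}{\frac{1}{14} \left(- \frac{1}{51}\right) \left(2016 + 121 + 440 + 72 \sqrt{3}\right) + 88} = \frac{1}{\frac{1}{14} \left(- \frac{1}{51}\right) \left(2577 + 72 \sqrt{3}\right) + 88} = \frac{1}{\left(- \frac{859}{238} - \frac{12 \sqrt{3}}{119}\right) + 88} = \frac{1}{\frac{20085}{238} - \frac{12 \sqrt{3}}{119}}$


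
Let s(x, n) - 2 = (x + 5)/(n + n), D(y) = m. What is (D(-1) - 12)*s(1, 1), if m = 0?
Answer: -60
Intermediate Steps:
D(y) = 0
s(x, n) = 2 + (5 + x)/(2*n) (s(x, n) = 2 + (x + 5)/(n + n) = 2 + (5 + x)/((2*n)) = 2 + (5 + x)*(1/(2*n)) = 2 + (5 + x)/(2*n))
(D(-1) - 12)*s(1, 1) = (0 - 12)*((½)*(5 + 1 + 4*1)/1) = -6*(5 + 1 + 4) = -6*10 = -12*5 = -60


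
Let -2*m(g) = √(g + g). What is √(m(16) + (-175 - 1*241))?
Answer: √(-416 - 2*√2) ≈ 20.465*I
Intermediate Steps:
m(g) = -√2*√g/2 (m(g) = -√(g + g)/2 = -√2*√g/2)
√(m(16) + (-175 - 1*241)) = √(-√2*√16/2 + (-175 - 1*241)) = √(-½*√2*4 + (-175 - 241)) = √(-2*√2 - 416) = √(-416 - 2*√2)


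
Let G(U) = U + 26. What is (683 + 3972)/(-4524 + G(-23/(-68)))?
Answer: -316540/305841 ≈ -1.0350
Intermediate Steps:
G(U) = 26 + U
(683 + 3972)/(-4524 + G(-23/(-68))) = (683 + 3972)/(-4524 + (26 - 23/(-68))) = 4655/(-4524 + (26 - 23*(-1/68))) = 4655/(-4524 + (26 + 23/68)) = 4655/(-4524 + 1791/68) = 4655/(-305841/68) = 4655*(-68/305841) = -316540/305841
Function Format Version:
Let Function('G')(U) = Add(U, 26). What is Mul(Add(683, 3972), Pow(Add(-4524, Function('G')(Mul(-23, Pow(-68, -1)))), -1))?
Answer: Rational(-316540, 305841) ≈ -1.0350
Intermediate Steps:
Function('G')(U) = Add(26, U)
Mul(Add(683, 3972), Pow(Add(-4524, Function('G')(Mul(-23, Pow(-68, -1)))), -1)) = Mul(Add(683, 3972), Pow(Add(-4524, Add(26, Mul(-23, Pow(-68, -1)))), -1)) = Mul(4655, Pow(Add(-4524, Add(26, Mul(-23, Rational(-1, 68)))), -1)) = Mul(4655, Pow(Add(-4524, Add(26, Rational(23, 68))), -1)) = Mul(4655, Pow(Add(-4524, Rational(1791, 68)), -1)) = Mul(4655, Pow(Rational(-305841, 68), -1)) = Mul(4655, Rational(-68, 305841)) = Rational(-316540, 305841)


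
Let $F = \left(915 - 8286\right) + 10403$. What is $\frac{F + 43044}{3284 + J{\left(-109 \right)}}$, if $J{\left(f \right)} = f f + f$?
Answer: $\frac{11519}{3764} \approx 3.0603$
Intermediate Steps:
$J{\left(f \right)} = f + f^{2}$ ($J{\left(f \right)} = f^{2} + f = f + f^{2}$)
$F = 3032$ ($F = -7371 + 10403 = 3032$)
$\frac{F + 43044}{3284 + J{\left(-109 \right)}} = \frac{3032 + 43044}{3284 - 109 \left(1 - 109\right)} = \frac{46076}{3284 - -11772} = \frac{46076}{3284 + 11772} = \frac{46076}{15056} = 46076 \cdot \frac{1}{15056} = \frac{11519}{3764}$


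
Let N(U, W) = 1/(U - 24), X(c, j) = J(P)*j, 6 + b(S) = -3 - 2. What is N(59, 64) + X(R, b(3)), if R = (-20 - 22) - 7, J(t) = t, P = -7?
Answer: 2696/35 ≈ 77.029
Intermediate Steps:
b(S) = -11 (b(S) = -6 + (-3 - 2) = -6 - 5 = -11)
R = -49 (R = -42 - 7 = -49)
X(c, j) = -7*j
N(U, W) = 1/(-24 + U)
N(59, 64) + X(R, b(3)) = 1/(-24 + 59) - 7*(-11) = 1/35 + 77 = 2696/35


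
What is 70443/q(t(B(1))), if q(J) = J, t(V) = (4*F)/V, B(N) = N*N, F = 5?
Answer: 70443/20 ≈ 3522.1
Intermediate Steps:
B(N) = N**2
t(V) = 20/V (t(V) = (4*5)/V = 20/V)
70443/q(t(B(1))) = 70443/((20/(1**2))) = 70443/((20/1)) = 70443/((20*1)) = 70443/20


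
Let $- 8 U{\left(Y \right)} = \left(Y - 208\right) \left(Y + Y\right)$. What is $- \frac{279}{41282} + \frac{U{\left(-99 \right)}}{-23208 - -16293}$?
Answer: $\frac{207827781}{190310020} \approx 1.092$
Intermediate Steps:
$U{\left(Y \right)} = - \frac{Y \left(-208 + Y\right)}{4}$ ($U{\left(Y \right)} = - \frac{\left(Y - 208\right) \left(Y + Y\right)}{8} = - \frac{\left(-208 + Y\right) 2 Y}{8} = - \frac{2 Y \left(-208 + Y\right)}{8} = - \frac{Y \left(-208 + Y\right)}{4}$)
$- \frac{279}{41282} + \frac{U{\left(-99 \right)}}{-23208 - -16293} = - \frac{279}{41282} + \frac{\frac{1}{4} \left(-99\right) \left(208 - -99\right)}{-23208 - -16293} = \left(-279\right) \frac{1}{41282} + \frac{\frac{1}{4} \left(-99\right) \left(208 + 99\right)}{-23208 + 16293} = - \frac{279}{41282} + \frac{\frac{1}{4} \left(-99\right) 307}{-6915} = - \frac{279}{41282} - - \frac{10131}{9220} = - \frac{279}{41282} + \frac{10131}{9220} = \frac{207827781}{190310020}$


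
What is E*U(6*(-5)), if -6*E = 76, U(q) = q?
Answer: 380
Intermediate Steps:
E = -38/3 (E = -⅙*76 = -38/3 ≈ -12.667)
E*U(6*(-5)) = -76*(-5) = -38/3*(-30) = 380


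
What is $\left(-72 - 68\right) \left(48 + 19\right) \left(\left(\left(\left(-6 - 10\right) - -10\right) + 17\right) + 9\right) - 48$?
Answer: $-187648$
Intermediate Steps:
$\left(-72 - 68\right) \left(48 + 19\right) \left(\left(\left(\left(-6 - 10\right) - -10\right) + 17\right) + 9\right) - 48 = \left(-140\right) 67 \left(\left(\left(-16 + 10\right) + 17\right) + 9\right) - 48 = - 9380 \left(\left(-6 + 17\right) + 9\right) - 48 = - 9380 \left(11 + 9\right) - 48 = \left(-9380\right) 20 - 48 = -187600 - 48 = -187648$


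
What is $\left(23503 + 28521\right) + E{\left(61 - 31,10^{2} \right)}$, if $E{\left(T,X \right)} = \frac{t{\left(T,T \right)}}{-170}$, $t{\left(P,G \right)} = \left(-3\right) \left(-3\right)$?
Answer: $\frac{8844071}{170} \approx 52024.0$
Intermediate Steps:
$t{\left(P,G \right)} = 9$
$E{\left(T,X \right)} = - \frac{9}{170}$ ($E{\left(T,X \right)} = \frac{9}{-170} = 9 \left(- \frac{1}{170}\right) = - \frac{9}{170}$)
$\left(23503 + 28521\right) + E{\left(61 - 31,10^{2} \right)} = \left(23503 + 28521\right) - \frac{9}{170} = 52024 - \frac{9}{170} = \frac{8844071}{170}$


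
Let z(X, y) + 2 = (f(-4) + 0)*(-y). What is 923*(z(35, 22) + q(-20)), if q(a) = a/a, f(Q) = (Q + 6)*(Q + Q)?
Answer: 323973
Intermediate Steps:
f(Q) = 2*Q*(6 + Q) (f(Q) = (6 + Q)*(2*Q) = 2*Q*(6 + Q))
z(X, y) = -2 + 16*y (z(X, y) = -2 + (2*(-4)*(6 - 4) + 0)*(-y) = -2 + (2*(-4)*2 + 0)*(-y) = -2 + (-16 + 0)*(-y) = -2 - (-16)*y = -2 + 16*y)
q(a) = 1
923*(z(35, 22) + q(-20)) = 923*((-2 + 16*22) + 1) = 923*((-2 + 352) + 1) = 923*(350 + 1) = 923*351 = 323973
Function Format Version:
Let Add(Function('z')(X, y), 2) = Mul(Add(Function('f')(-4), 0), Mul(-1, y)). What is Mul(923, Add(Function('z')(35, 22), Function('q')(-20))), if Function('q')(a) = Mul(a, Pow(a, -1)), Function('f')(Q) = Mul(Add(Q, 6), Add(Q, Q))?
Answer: 323973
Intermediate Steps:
Function('f')(Q) = Mul(2, Q, Add(6, Q)) (Function('f')(Q) = Mul(Add(6, Q), Mul(2, Q)) = Mul(2, Q, Add(6, Q)))
Function('z')(X, y) = Add(-2, Mul(16, y)) (Function('z')(X, y) = Add(-2, Mul(Add(Mul(2, -4, Add(6, -4)), 0), Mul(-1, y))) = Add(-2, Mul(Add(Mul(2, -4, 2), 0), Mul(-1, y))) = Add(-2, Mul(Add(-16, 0), Mul(-1, y))) = Add(-2, Mul(-16, Mul(-1, y))) = Add(-2, Mul(16, y)))
Function('q')(a) = 1
Mul(923, Add(Function('z')(35, 22), Function('q')(-20))) = Mul(923, Add(Add(-2, Mul(16, 22)), 1)) = Mul(923, Add(Add(-2, 352), 1)) = Mul(923, Add(350, 1)) = Mul(923, 351) = 323973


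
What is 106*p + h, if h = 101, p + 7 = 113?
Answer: 11337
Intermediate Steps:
p = 106 (p = -7 + 113 = 106)
106*p + h = 106*106 + 101 = 11236 + 101 = 11337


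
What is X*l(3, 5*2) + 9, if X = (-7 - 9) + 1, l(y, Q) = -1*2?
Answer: 39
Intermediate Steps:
l(y, Q) = -2
X = -15 (X = -16 + 1 = -15)
X*l(3, 5*2) + 9 = -15*(-2) + 9 = 30 + 9 = 39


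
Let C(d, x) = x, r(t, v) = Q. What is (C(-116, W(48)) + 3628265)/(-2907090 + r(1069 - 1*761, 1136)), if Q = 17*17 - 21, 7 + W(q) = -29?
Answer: -3628229/2906822 ≈ -1.2482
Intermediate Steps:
W(q) = -36 (W(q) = -7 - 29 = -36)
Q = 268 (Q = 289 - 21 = 268)
r(t, v) = 268
(C(-116, W(48)) + 3628265)/(-2907090 + r(1069 - 1*761, 1136)) = (-36 + 3628265)/(-2907090 + 268) = 3628229/(-2906822) = 3628229*(-1/2906822) = -3628229/2906822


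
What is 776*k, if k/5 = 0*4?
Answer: 0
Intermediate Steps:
k = 0 (k = 5*(0*4) = 5*0 = 0)
776*k = 776*0 = 0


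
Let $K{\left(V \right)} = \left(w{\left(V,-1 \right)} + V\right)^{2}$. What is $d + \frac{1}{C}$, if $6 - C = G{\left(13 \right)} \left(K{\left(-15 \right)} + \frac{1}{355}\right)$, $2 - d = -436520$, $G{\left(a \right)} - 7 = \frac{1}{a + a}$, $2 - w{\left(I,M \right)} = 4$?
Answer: $\frac{314290601381}{719988} \approx 4.3652 \cdot 10^{5}$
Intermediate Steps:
$w{\left(I,M \right)} = -2$ ($w{\left(I,M \right)} = 2 - 4 = -2$)
$G{\left(a \right)} = 7 + \frac{1}{2 a}$ ($G{\left(a \right)} = 7 + \frac{1}{a + a} = 7 + \frac{1}{2 a}$)
$K{\left(V \right)} = \left(-2 + V\right)^{2}$
$d = 436522$ ($d = 2 - -436520 = 2 + 436520 = 436522$)
$C = - \frac{719988}{355}$ ($C = 6 - \left(7 + \frac{1}{2 \cdot 13}\right) \left(\left(-2 - 15\right)^{2} + \frac{1}{355}\right) = 6 - \left(7 + \frac{1}{2} \cdot \frac{1}{13}\right) \left(\left(-17\right)^{2} + \frac{1}{355}\right) = 6 - \left(7 + \frac{1}{26}\right) \left(289 + \frac{1}{355}\right) = 6 - \frac{183}{26} \cdot \frac{102596}{355} = 6 - \frac{722118}{355} = - \frac{719988}{355} \approx -2028.1$)
$d + \frac{1}{C} = 436522 + \frac{1}{- \frac{719988}{355}} = 436522 - \frac{355}{719988} = \frac{314290601381}{719988}$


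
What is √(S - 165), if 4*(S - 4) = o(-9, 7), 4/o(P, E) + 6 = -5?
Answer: 2*I*√4873/11 ≈ 12.692*I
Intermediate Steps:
o(P, E) = -4/11 (o(P, E) = 4/(-6 - 5) = 4/(-11) = 4*(-1/11) = -4/11)
S = 43/11 (S = 4 + (¼)*(-4/11) = 4 - 1/11 = 43/11 ≈ 3.9091)
√(S - 165) = √(43/11 - 165) = √(-1772/11) = 2*I*√4873/11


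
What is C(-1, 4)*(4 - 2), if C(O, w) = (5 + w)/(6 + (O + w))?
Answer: 2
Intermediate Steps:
C(O, w) = (5 + w)/(6 + O + w)
C(-1, 4)*(4 - 2) = ((5 + 4)/(6 - 1 + 4))*(4 - 2) = (9/9)*2 = ((⅑)*9)*2 = 1*2 = 2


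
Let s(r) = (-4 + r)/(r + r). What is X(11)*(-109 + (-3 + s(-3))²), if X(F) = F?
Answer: -41833/36 ≈ -1162.0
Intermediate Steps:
s(r) = (-4 + r)/(2*r) (s(r) = (-4 + r)/((2*r)) = (-4 + r)*(1/(2*r)) = (-4 + r)/(2*r))
X(11)*(-109 + (-3 + s(-3))²) = 11*(-109 + (-3 + (½)*(-4 - 3)/(-3))²) = 11*(-109 + (-3 + (½)*(-⅓)*(-7))²) = 11*(-109 + (-3 + 7/6)²) = 11*(-109 + (-11/6)²) = 11*(-109 + 121/36) = 11*(-3803/36) = -41833/36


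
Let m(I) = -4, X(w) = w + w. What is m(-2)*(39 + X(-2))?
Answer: -140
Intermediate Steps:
X(w) = 2*w
m(-2)*(39 + X(-2)) = -4*(39 + 2*(-2)) = -4*(39 - 4) = -4*35 = -140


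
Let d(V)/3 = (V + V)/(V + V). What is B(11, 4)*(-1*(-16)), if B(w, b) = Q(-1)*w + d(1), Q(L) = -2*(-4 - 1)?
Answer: 1808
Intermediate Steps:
d(V) = 3 (d(V) = 3*((V + V)/(V + V)) = 3*((2*V)/((2*V))) = 3*((2*V)*(1/(2*V))) = 3*1 = 3)
Q(L) = 10 (Q(L) = -2*(-5) = 10)
B(w, b) = 3 + 10*w (B(w, b) = 10*w + 3 = 3 + 10*w)
B(11, 4)*(-1*(-16)) = (3 + 10*11)*(-1*(-16)) = (3 + 110)*16 = 113*16 = 1808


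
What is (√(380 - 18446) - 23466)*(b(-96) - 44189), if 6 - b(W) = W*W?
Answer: 1253060934 - 53399*I*√18066 ≈ 1.2531e+9 - 7.1774e+6*I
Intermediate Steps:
b(W) = 6 - W² (b(W) = 6 - W*W = 6 - W²)
(√(380 - 18446) - 23466)*(b(-96) - 44189) = (√(380 - 18446) - 23466)*((6 - 1*(-96)²) - 44189) = (√(-18066) - 23466)*((6 - 1*9216) - 44189) = (I*√18066 - 23466)*((6 - 9216) - 44189) = (-23466 + I*√18066)*(-9210 - 44189) = (-23466 + I*√18066)*(-53399) = 1253060934 - 53399*I*√18066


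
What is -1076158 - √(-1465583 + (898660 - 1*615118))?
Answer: -1076158 - I*√1182041 ≈ -1.0762e+6 - 1087.2*I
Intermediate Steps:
-1076158 - √(-1465583 + (898660 - 1*615118)) = -1076158 - √(-1465583 + (898660 - 615118)) = -1076158 - √(-1465583 + 283542) = -1076158 - √(-1182041) = -1076158 - I*√1182041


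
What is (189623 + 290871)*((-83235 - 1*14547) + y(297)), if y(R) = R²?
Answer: -4599769062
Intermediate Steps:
(189623 + 290871)*((-83235 - 1*14547) + y(297)) = (189623 + 290871)*((-83235 - 1*14547) + 297²) = 480494*((-83235 - 14547) + 88209) = 480494*(-97782 + 88209) = 480494*(-9573) = -4599769062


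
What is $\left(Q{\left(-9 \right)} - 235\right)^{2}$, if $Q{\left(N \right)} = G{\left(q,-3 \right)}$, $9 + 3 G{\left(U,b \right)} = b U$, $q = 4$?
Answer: $58564$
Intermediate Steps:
$G{\left(U,b \right)} = -3 + \frac{U b}{3}$ ($G{\left(U,b \right)} = -3 + \frac{b U}{3} = -3 + \frac{U b}{3}$)
$Q{\left(N \right)} = -7$ ($Q{\left(N \right)} = -3 + \frac{1}{3} \cdot 4 \left(-3\right) = -3 - 4 = -7$)
$\left(Q{\left(-9 \right)} - 235\right)^{2} = \left(-7 - 235\right)^{2} = \left(-242\right)^{2} = 58564$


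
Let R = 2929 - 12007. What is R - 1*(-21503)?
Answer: 12425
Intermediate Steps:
R = -9078
R - 1*(-21503) = -9078 - 1*(-21503) = -9078 + 21503 = 12425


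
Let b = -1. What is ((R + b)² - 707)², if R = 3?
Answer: 494209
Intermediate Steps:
((R + b)² - 707)² = ((3 - 1)² - 707)² = (2² - 707)² = (4 - 707)² = (-703)² = 494209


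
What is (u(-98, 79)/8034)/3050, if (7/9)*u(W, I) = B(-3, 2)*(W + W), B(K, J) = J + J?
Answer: -84/2041975 ≈ -4.1137e-5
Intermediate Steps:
B(K, J) = 2*J
u(W, I) = 72*W/7 (u(W, I) = 9*((2*2)*(W + W))/7 = 9*(4*(2*W))/7 = 9*(8*W)/7 = 72*W/7)
(u(-98, 79)/8034)/3050 = (((72/7)*(-98))/8034)/3050 = -1008*1/8034*(1/3050) = -168/1339*1/3050 = -84/2041975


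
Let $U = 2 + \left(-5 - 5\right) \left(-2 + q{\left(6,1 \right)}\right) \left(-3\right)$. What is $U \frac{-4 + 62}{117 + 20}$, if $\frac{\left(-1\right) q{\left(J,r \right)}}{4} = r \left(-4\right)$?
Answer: $\frac{24476}{137} \approx 178.66$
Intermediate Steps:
$q{\left(J,r \right)} = 16 r$ ($q{\left(J,r \right)} = - 4 r \left(-4\right) = - 4 \left(- 4 r\right) = 16 r$)
$U = 422$ ($U = 2 + \left(-5 - 5\right) \left(-2 + 16 \cdot 1\right) \left(-3\right) = 2 + - 10 \left(-2 + 16\right) \left(-3\right) = 2 + \left(-10\right) 14 \left(-3\right) = 2 - -420 = 2 + 420 = 422$)
$U \frac{-4 + 62}{117 + 20} = 422 \frac{-4 + 62}{117 + 20} = 422 \cdot \frac{58}{137} = \frac{24476}{137}$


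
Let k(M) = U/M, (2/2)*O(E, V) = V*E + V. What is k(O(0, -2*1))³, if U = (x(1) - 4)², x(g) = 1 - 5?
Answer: -32768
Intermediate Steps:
x(g) = -4
O(E, V) = V + E*V (O(E, V) = V*E + V = E*V + V = V + E*V)
U = 64 (U = (-4 - 4)² = (-8)² = 64)
k(M) = 64/M
k(O(0, -2*1))³ = (64/(((-2*1)*(1 + 0))))³ = (64/((-2*1)))³ = (64/(-2))³ = (64*(-½))³ = (-32)³ = -32768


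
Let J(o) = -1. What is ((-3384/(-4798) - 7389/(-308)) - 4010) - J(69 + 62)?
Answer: -2943970681/738892 ≈ -3984.3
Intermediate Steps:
((-3384/(-4798) - 7389/(-308)) - 4010) - J(69 + 62) = ((-3384/(-4798) - 7389/(-308)) - 4010) - 1*(-1) = ((-3384*(-1/4798) - 7389*(-1/308)) - 4010) + 1 = ((1692/2399 + 7389/308) - 4010) + 1 = (18247347/738892 - 4010) + 1 = -2944709573/738892 + 1 = -2943970681/738892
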